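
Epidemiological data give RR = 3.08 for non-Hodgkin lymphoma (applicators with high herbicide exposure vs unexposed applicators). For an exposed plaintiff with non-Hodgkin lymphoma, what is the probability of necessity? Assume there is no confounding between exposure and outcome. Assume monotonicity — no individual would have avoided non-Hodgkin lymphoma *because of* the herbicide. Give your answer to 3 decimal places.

Under exogeneity and monotonicity, PN = (RR − 1) / RR = 1 − 1/RR.
PN = (3.08 − 1) / 3.08 = 2.08 / 3.08 ≈ 0.6753

PN ≈ 0.675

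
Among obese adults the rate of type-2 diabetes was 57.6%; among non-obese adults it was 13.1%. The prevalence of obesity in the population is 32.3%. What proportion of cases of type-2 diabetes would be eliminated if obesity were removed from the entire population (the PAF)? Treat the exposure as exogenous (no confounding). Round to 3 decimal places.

p₁ = 0.576, p₀ = 0.131.
Overall risk P(Y=1) = π·p₁ + (1−π)·p₀ = 0.323×0.576 + 0.677×0.131 = 0.27474.
Under exogeneity, PAF = [P(Y=1) − p₀] / P(Y=1).
PAF = (0.27474 − 0.131) / 0.27474 ≈ 0.5232

PAF ≈ 0.523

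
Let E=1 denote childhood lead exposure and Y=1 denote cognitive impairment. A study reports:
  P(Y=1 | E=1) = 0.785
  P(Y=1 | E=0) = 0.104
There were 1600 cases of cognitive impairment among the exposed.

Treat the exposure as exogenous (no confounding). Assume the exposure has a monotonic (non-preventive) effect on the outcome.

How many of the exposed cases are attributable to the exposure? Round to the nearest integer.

about 1388 cases

Let p₁ = 0.785, p₀ = 0.104.
PN = (p₁ − p₀)/p₁ = (0.785 − 0.104) / 0.785 ≈ 0.86752.
Attributable cases ≈ PN × (exposed cases) = 0.86752 × 1600 ≈ 1388.03.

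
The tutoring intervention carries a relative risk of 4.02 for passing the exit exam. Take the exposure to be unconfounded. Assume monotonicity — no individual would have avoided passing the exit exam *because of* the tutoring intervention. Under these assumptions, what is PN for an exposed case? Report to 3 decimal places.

Under exogeneity and monotonicity, PN = (RR − 1) / RR = 1 − 1/RR.
PN = (4.02 − 1) / 4.02 = 3.02 / 4.02 ≈ 0.7512

PN ≈ 0.751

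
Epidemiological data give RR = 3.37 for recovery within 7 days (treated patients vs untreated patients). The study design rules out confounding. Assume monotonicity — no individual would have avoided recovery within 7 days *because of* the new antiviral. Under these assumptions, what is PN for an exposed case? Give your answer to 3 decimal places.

Under exogeneity and monotonicity, PN = (RR − 1) / RR = 1 − 1/RR.
PN = (3.37 − 1) / 3.37 = 2.37 / 3.37 ≈ 0.7033

PN ≈ 0.703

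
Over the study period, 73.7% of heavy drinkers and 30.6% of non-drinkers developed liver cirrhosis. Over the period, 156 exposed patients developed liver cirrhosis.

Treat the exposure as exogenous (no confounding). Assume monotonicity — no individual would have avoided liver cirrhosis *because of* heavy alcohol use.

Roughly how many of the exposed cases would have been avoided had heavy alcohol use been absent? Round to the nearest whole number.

p₁ = 0.737, p₀ = 0.306.
PN = (p₁ − p₀)/p₁ = (0.737 − 0.306) / 0.737 ≈ 0.58480.
Attributable cases ≈ PN × (exposed cases) = 0.58480 × 156 ≈ 91.23.

about 91 cases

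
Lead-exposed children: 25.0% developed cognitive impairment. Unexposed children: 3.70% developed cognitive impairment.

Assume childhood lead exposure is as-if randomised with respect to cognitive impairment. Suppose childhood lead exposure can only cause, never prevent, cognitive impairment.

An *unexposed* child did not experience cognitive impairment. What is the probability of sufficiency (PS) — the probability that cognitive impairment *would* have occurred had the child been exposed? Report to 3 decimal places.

p₁ = 0.25, p₀ = 0.037.
Under exogeneity and monotonicity, PS = (p₁ − p₀) / (1 − p₀).
PS = (0.25 − 0.037) / (1 − 0.037) = 0.213 / 0.963 ≈ 0.2212

PS ≈ 0.221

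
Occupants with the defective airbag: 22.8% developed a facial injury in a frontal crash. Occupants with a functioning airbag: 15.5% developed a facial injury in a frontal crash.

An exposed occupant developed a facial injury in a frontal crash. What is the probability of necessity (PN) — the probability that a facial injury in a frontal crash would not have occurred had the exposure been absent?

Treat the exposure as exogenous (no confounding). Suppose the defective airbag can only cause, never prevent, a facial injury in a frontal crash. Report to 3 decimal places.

p₁ = 0.228, p₀ = 0.155.
Under exogeneity and monotonicity, PN = (p₁ − p₀) / p₁.
PN = (0.228 − 0.155) / 0.228 = 0.073 / 0.228 ≈ 0.3202

PN ≈ 0.320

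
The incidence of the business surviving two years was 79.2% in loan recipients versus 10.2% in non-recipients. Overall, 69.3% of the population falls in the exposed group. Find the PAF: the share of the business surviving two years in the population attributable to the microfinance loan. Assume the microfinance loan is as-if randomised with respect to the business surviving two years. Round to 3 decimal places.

PAF ≈ 0.824

p₁ = 0.792, p₀ = 0.102.
Overall risk P(Y=1) = π·p₁ + (1−π)·p₀ = 0.693×0.792 + 0.307×0.102 = 0.58017.
Under exogeneity, PAF = [P(Y=1) − p₀] / P(Y=1).
PAF = (0.58017 − 0.102) / 0.58017 ≈ 0.8242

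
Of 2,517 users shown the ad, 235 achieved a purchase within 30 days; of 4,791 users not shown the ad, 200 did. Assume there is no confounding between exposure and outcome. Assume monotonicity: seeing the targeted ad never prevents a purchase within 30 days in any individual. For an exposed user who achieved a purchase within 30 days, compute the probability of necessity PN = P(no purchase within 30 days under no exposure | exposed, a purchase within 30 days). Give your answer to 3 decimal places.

PN ≈ 0.553

p₁ = P(outcome | exposed) = 235/2517 = 0.093365
p₀ = P(outcome | unexposed) = 200/4791 = 0.041745
Under exogeneity and monotonicity, PN = (p₁ − p₀) / p₁.
PN = (0.093365 − 0.041745) / 0.093365 = 0.05162 / 0.093365 ≈ 0.5529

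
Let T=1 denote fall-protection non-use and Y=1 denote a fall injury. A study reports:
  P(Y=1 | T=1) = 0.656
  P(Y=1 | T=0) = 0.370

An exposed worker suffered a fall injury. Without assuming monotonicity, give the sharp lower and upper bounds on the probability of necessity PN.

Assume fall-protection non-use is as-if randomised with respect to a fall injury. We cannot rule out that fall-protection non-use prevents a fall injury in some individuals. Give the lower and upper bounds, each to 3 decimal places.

0.436 ≤ PN ≤ 0.960

Let p₁ = 0.656, p₀ = 0.37.
Under exogeneity alone the bounds on PN are max{0,(p₁−p₀)/p₁} ≤ PN ≤ min{1,(1−p₀)/p₁}.
  lower = (p₁ − p₀)/p₁ = 0.286 / 0.656 ≈ 0.4360
  upper = min{1, (1 − p₀)/p₁} = 0.63 / 0.656 ≈ 0.9604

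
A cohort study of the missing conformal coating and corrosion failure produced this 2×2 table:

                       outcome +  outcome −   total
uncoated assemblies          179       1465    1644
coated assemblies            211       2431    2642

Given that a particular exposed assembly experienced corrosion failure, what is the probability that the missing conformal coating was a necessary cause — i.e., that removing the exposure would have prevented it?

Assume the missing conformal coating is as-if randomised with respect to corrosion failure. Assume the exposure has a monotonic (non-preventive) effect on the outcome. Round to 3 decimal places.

p₁ = P(outcome | exposed) = 179/1644 = 0.10888
p₀ = P(outcome | unexposed) = 211/2642 = 0.079864
Under exogeneity and monotonicity, PN = (p₁ − p₀) / p₁.
PN = (0.10888 − 0.079864) / 0.10888 = 0.029017 / 0.10888 ≈ 0.2665

PN ≈ 0.267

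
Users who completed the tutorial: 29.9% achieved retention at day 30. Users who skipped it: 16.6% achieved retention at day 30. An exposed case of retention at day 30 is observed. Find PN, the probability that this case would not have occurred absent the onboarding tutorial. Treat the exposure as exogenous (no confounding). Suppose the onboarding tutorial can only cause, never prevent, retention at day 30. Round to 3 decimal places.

p₁ = 0.299, p₀ = 0.166.
Under exogeneity and monotonicity, PN = (p₁ − p₀) / p₁.
PN = (0.299 − 0.166) / 0.299 = 0.133 / 0.299 ≈ 0.4448

PN ≈ 0.445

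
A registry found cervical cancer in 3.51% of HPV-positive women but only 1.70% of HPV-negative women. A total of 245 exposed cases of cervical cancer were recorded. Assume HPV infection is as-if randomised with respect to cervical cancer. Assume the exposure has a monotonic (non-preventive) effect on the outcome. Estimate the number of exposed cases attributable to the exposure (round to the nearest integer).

about 126 cases

p₁ = 0.0351, p₀ = 0.017.
PN = (p₁ − p₀)/p₁ = (0.0351 − 0.017) / 0.0351 ≈ 0.51567.
Attributable cases ≈ PN × (exposed cases) = 0.51567 × 245 ≈ 126.34.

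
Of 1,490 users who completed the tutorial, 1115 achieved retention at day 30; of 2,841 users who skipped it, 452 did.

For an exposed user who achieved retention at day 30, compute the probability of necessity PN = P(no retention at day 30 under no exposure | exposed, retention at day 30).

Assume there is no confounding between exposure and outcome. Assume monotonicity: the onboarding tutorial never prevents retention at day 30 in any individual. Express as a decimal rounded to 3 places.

PN ≈ 0.787

p₁ = P(outcome | exposed) = 1115/1490 = 0.74832
p₀ = P(outcome | unexposed) = 452/2841 = 0.1591
Under exogeneity and monotonicity, PN = (p₁ − p₀) / p₁.
PN = (0.74832 − 0.1591) / 0.74832 = 0.58922 / 0.74832 ≈ 0.7874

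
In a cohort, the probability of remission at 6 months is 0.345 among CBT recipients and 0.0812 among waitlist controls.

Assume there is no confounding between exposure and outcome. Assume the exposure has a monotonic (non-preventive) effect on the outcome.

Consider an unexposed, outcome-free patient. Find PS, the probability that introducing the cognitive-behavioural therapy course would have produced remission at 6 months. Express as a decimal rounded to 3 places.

PS ≈ 0.287

Let p₁ = 0.345, p₀ = 0.0812.
Under exogeneity and monotonicity, PS = (p₁ − p₀) / (1 − p₀).
PS = (0.345 − 0.0812) / (1 − 0.0812) = 0.2638 / 0.9188 ≈ 0.2871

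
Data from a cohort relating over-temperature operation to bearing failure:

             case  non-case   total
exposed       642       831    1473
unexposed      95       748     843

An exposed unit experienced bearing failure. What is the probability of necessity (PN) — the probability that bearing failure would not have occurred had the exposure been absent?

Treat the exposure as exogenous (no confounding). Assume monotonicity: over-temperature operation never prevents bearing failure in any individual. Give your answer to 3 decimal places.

p₁ = P(outcome | exposed) = 642/1473 = 0.43585
p₀ = P(outcome | unexposed) = 95/843 = 0.11269
Under exogeneity and monotonicity, PN = (p₁ − p₀) / p₁.
PN = (0.43585 − 0.11269) / 0.43585 = 0.32315 / 0.43585 ≈ 0.7414

PN ≈ 0.741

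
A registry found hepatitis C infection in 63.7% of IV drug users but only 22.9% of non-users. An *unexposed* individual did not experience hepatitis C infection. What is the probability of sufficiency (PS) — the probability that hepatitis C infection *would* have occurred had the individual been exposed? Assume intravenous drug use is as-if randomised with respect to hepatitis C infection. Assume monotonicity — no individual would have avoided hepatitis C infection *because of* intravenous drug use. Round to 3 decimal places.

PS ≈ 0.529

p₁ = 0.637, p₀ = 0.229.
Under exogeneity and monotonicity, PS = (p₁ − p₀) / (1 − p₀).
PS = (0.637 − 0.229) / (1 − 0.229) = 0.408 / 0.771 ≈ 0.5292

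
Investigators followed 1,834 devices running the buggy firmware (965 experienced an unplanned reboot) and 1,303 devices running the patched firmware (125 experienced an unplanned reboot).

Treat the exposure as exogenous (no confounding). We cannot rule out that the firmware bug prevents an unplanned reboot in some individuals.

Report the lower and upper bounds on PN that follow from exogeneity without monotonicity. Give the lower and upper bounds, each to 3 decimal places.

0.818 ≤ PN ≤ 1.000

p₁ = P(outcome | exposed) = 965/1834 = 0.52617
p₀ = P(outcome | unexposed) = 125/1303 = 0.095932
Under exogeneity alone the bounds on PN are max{0,(p₁−p₀)/p₁} ≤ PN ≤ min{1,(1−p₀)/p₁}.
  lower = (p₁ − p₀)/p₁ = 0.43024 / 0.52617 ≈ 0.8177
  upper = min{1, (1 − p₀)/p₁} = 0.90407 / 0.52617 ≈ 1.7182 → capped at 1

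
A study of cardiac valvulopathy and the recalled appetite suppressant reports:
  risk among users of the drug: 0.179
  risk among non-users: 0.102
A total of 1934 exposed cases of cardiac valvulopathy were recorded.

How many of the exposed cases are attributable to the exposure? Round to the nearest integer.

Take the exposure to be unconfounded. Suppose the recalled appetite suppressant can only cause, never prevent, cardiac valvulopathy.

about 832 cases

Let p₁ = 0.179, p₀ = 0.102.
PN = (p₁ − p₀)/p₁ = (0.179 − 0.102) / 0.179 ≈ 0.43017.
Attributable cases ≈ PN × (exposed cases) = 0.43017 × 1934 ≈ 831.94.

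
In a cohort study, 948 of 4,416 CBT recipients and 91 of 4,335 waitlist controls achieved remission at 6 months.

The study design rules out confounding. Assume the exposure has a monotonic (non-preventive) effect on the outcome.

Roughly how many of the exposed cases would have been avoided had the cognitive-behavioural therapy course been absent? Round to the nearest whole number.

p₁ = P(outcome | exposed) = 948/4416 = 0.21467
p₀ = P(outcome | unexposed) = 91/4335 = 0.020992
PN = (p₁ − p₀)/p₁ = (0.21467 − 0.020992) / 0.21467 ≈ 0.90221.
Attributable cases ≈ PN × (exposed cases) = 0.90221 × 948 ≈ 855.30.

about 855 cases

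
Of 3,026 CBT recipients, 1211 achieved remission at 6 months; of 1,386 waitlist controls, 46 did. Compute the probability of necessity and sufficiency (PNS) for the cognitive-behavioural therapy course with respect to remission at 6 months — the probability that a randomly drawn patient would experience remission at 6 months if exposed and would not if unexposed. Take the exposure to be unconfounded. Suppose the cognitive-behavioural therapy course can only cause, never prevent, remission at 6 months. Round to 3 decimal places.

PNS ≈ 0.367

p₁ = P(outcome | exposed) = 1211/3026 = 0.4002
p₀ = P(outcome | unexposed) = 46/1386 = 0.033189
Under exogeneity and monotonicity, PNS = p₁ − p₀.
PNS = 0.4002 − 0.033189 = 0.36701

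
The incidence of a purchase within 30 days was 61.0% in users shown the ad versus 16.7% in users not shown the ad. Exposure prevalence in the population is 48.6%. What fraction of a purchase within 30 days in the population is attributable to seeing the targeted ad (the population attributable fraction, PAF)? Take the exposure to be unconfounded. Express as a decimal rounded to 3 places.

p₁ = 0.61, p₀ = 0.167.
Overall risk P(Y=1) = π·p₁ + (1−π)·p₀ = 0.486×0.61 + 0.514×0.167 = 0.3823.
Under exogeneity, PAF = [P(Y=1) − p₀] / P(Y=1).
PAF = (0.3823 − 0.167) / 0.3823 ≈ 0.5632

PAF ≈ 0.563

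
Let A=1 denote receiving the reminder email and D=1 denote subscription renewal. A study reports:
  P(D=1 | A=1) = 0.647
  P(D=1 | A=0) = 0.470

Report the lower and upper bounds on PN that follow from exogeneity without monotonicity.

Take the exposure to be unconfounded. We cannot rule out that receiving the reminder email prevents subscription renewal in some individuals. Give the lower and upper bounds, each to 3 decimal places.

Let p₁ = 0.647, p₀ = 0.47.
Under exogeneity alone the bounds on PN are max{0,(p₁−p₀)/p₁} ≤ PN ≤ min{1,(1−p₀)/p₁}.
  lower = (p₁ − p₀)/p₁ = 0.177 / 0.647 ≈ 0.2736
  upper = min{1, (1 − p₀)/p₁} = 0.53 / 0.647 ≈ 0.8192

0.274 ≤ PN ≤ 0.819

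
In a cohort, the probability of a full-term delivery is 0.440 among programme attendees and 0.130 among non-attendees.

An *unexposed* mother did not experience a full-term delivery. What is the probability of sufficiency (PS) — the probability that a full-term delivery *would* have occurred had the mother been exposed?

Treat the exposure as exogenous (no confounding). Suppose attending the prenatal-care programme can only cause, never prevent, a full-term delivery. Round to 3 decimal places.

Let p₁ = 0.44, p₀ = 0.13.
Under exogeneity and monotonicity, PS = (p₁ − p₀) / (1 − p₀).
PS = (0.44 − 0.13) / (1 − 0.13) = 0.31 / 0.87 ≈ 0.3563

PS ≈ 0.356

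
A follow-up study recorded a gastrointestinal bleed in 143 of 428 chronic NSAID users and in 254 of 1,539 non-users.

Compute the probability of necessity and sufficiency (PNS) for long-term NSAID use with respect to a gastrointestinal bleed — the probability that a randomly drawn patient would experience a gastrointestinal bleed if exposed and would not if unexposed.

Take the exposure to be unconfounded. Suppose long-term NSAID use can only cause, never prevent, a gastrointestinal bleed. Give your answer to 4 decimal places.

p₁ = P(outcome | exposed) = 143/428 = 0.33411
p₀ = P(outcome | unexposed) = 254/1539 = 0.16504
Under exogeneity and monotonicity, PNS = p₁ − p₀.
PNS = 0.33411 − 0.16504 = 0.16907

PNS ≈ 0.1691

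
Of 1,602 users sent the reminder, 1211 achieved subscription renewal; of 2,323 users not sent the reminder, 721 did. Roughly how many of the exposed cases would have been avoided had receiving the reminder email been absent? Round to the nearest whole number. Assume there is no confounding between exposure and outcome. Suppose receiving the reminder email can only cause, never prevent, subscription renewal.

about 714 cases

p₁ = P(outcome | exposed) = 1211/1602 = 0.75593
p₀ = P(outcome | unexposed) = 721/2323 = 0.31037
PN = (p₁ − p₀)/p₁ = (0.75593 − 0.31037) / 0.75593 ≈ 0.58941.
Attributable cases ≈ PN × (exposed cases) = 0.58941 × 1211 ≈ 713.78.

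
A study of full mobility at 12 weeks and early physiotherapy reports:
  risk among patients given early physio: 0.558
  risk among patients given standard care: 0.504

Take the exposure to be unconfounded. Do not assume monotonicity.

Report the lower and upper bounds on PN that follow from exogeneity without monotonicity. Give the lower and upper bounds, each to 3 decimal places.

Let p₁ = 0.558, p₀ = 0.504.
Under exogeneity alone the bounds on PN are max{0,(p₁−p₀)/p₁} ≤ PN ≤ min{1,(1−p₀)/p₁}.
  lower = (p₁ − p₀)/p₁ = 0.054 / 0.558 ≈ 0.0968
  upper = min{1, (1 − p₀)/p₁} = 0.496 / 0.558 ≈ 0.8889

0.097 ≤ PN ≤ 0.889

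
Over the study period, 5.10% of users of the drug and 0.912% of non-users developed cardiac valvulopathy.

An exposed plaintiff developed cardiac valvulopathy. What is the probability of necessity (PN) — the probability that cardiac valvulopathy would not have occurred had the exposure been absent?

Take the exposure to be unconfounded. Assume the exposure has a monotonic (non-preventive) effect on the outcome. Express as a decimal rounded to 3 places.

p₁ = 0.051, p₀ = 0.00912.
Under exogeneity and monotonicity, PN = (p₁ − p₀) / p₁.
PN = (0.051 − 0.00912) / 0.051 = 0.04188 / 0.051 ≈ 0.8212

PN ≈ 0.821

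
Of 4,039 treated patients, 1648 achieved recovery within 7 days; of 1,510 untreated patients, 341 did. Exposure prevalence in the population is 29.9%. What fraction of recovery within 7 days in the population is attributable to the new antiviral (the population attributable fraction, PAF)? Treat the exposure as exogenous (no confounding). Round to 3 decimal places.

p₁ = P(outcome | exposed) = 1648/4039 = 0.40802
p₀ = P(outcome | unexposed) = 341/1510 = 0.22583
Overall risk P(Y=1) = π·p₁ + (1−π)·p₀ = 0.299×0.40802 + 0.701×0.22583 = 0.2803.
Under exogeneity, PAF = [P(Y=1) − p₀] / P(Y=1).
PAF = (0.2803 − 0.22583) / 0.2803 ≈ 0.1943

PAF ≈ 0.194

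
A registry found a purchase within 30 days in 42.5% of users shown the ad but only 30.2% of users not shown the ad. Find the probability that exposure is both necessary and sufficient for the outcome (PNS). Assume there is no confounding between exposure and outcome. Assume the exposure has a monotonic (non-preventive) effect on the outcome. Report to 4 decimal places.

PNS ≈ 0.1230

p₁ = 0.425, p₀ = 0.302.
Under exogeneity and monotonicity, PNS = p₁ − p₀.
PNS = 0.425 − 0.302 = 0.123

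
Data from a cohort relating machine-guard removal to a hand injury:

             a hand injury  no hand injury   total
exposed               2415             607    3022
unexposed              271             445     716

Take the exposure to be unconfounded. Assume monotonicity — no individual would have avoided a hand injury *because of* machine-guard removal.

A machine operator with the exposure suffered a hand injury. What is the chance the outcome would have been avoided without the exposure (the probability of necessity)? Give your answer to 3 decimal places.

PN ≈ 0.526

p₁ = P(outcome | exposed) = 2415/3022 = 0.79914
p₀ = P(outcome | unexposed) = 271/716 = 0.37849
Under exogeneity and monotonicity, PN = (p₁ − p₀) / p₁.
PN = (0.79914 − 0.37849) / 0.79914 = 0.42065 / 0.79914 ≈ 0.5264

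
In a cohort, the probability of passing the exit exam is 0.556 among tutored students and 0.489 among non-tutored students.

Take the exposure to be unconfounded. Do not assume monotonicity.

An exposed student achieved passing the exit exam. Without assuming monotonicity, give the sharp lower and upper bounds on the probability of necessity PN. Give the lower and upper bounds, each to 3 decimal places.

0.121 ≤ PN ≤ 0.919

Let p₁ = 0.556, p₀ = 0.489.
Under exogeneity alone the bounds on PN are max{0,(p₁−p₀)/p₁} ≤ PN ≤ min{1,(1−p₀)/p₁}.
  lower = (p₁ − p₀)/p₁ = 0.067 / 0.556 ≈ 0.1205
  upper = min{1, (1 − p₀)/p₁} = 0.511 / 0.556 ≈ 0.9191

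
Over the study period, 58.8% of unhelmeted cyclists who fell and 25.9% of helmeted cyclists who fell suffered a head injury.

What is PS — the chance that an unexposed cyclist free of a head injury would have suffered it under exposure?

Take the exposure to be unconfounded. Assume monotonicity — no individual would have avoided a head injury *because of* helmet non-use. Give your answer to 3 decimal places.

p₁ = 0.588, p₀ = 0.259.
Under exogeneity and monotonicity, PS = (p₁ − p₀) / (1 − p₀).
PS = (0.588 − 0.259) / (1 − 0.259) = 0.329 / 0.741 ≈ 0.4440

PS ≈ 0.444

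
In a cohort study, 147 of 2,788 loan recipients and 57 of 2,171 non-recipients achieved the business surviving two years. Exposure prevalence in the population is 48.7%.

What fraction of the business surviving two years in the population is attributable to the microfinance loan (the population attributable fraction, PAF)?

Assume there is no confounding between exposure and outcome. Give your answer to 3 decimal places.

PAF ≈ 0.329

p₁ = P(outcome | exposed) = 147/2788 = 0.052726
p₀ = P(outcome | unexposed) = 57/2171 = 0.026255
Overall risk P(Y=1) = π·p₁ + (1−π)·p₀ = 0.487×0.052726 + 0.513×0.026255 = 0.039146.
Under exogeneity, PAF = [P(Y=1) − p₀] / P(Y=1).
PAF = (0.039146 − 0.026255) / 0.039146 ≈ 0.3293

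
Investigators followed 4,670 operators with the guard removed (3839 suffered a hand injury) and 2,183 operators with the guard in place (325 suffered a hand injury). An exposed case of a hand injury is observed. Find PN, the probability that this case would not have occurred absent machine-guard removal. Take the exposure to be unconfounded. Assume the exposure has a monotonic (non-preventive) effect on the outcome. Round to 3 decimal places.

p₁ = P(outcome | exposed) = 3839/4670 = 0.82206
p₀ = P(outcome | unexposed) = 325/2183 = 0.14888
Under exogeneity and monotonicity, PN = (p₁ − p₀) / p₁.
PN = (0.82206 − 0.14888) / 0.82206 = 0.67318 / 0.82206 ≈ 0.8189

PN ≈ 0.819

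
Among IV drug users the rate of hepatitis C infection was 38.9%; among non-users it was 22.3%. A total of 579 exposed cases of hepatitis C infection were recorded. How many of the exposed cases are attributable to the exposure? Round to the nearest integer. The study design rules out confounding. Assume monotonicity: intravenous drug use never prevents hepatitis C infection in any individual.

about 247 cases

p₁ = 0.389, p₀ = 0.223.
PN = (p₁ − p₀)/p₁ = (0.389 − 0.223) / 0.389 ≈ 0.42674.
Attributable cases ≈ PN × (exposed cases) = 0.42674 × 579 ≈ 247.08.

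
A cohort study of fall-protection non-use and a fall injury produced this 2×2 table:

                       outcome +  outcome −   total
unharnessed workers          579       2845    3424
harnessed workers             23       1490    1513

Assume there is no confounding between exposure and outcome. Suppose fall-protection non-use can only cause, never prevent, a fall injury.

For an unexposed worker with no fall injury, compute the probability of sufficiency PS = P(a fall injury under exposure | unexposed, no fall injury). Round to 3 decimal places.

p₁ = P(outcome | exposed) = 579/3424 = 0.1691
p₀ = P(outcome | unexposed) = 23/1513 = 0.015202
Under exogeneity and monotonicity, PS = (p₁ − p₀)/(1 − p₀).
PS = (0.1691 − 0.015202) / 0.9848 ≈ 0.1563

PS ≈ 0.156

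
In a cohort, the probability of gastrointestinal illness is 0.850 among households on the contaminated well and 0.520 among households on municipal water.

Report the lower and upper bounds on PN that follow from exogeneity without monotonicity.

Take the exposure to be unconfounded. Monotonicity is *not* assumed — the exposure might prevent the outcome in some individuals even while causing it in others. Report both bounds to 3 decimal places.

0.388 ≤ PN ≤ 0.565

Let p₁ = 0.85, p₀ = 0.52.
Under exogeneity alone the bounds on PN are max{0,(p₁−p₀)/p₁} ≤ PN ≤ min{1,(1−p₀)/p₁}.
  lower = (p₁ − p₀)/p₁ = 0.33 / 0.85 ≈ 0.3882
  upper = min{1, (1 − p₀)/p₁} = 0.48 / 0.85 ≈ 0.5647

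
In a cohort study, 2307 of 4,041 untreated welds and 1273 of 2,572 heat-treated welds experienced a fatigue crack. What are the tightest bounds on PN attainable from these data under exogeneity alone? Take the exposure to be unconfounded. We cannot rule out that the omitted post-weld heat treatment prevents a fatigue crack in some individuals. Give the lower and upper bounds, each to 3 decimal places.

0.133 ≤ PN ≤ 0.885

p₁ = P(outcome | exposed) = 2307/4041 = 0.5709
p₀ = P(outcome | unexposed) = 1273/2572 = 0.49495
Under exogeneity alone the bounds on PN are max{0,(p₁−p₀)/p₁} ≤ PN ≤ min{1,(1−p₀)/p₁}.
  lower = (p₁ − p₀)/p₁ = 0.075953 / 0.5709 ≈ 0.1330
  upper = min{1, (1 − p₀)/p₁} = 0.50505 / 0.5709 ≈ 0.8847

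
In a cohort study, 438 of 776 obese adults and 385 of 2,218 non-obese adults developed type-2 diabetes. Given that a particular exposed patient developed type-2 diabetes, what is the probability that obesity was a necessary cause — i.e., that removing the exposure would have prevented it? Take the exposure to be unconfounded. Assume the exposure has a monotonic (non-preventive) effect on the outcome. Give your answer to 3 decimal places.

PN ≈ 0.692

p₁ = P(outcome | exposed) = 438/776 = 0.56443
p₀ = P(outcome | unexposed) = 385/2218 = 0.17358
Under exogeneity and monotonicity, PN = (p₁ − p₀) / p₁.
PN = (0.56443 − 0.17358) / 0.56443 = 0.39085 / 0.56443 ≈ 0.6925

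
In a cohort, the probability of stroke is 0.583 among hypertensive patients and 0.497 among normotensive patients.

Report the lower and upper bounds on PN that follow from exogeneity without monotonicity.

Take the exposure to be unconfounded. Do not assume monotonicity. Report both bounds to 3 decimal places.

0.148 ≤ PN ≤ 0.863

Let p₁ = 0.583, p₀ = 0.497.
Under exogeneity alone the bounds on PN are max{0,(p₁−p₀)/p₁} ≤ PN ≤ min{1,(1−p₀)/p₁}.
  lower = (p₁ − p₀)/p₁ = 0.086 / 0.583 ≈ 0.1475
  upper = min{1, (1 − p₀)/p₁} = 0.503 / 0.583 ≈ 0.8628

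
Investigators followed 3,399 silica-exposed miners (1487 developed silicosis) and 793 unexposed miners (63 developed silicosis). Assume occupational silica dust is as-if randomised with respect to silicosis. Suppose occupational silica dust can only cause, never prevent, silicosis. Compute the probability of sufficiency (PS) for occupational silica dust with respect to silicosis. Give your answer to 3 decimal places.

PS ≈ 0.389

p₁ = P(outcome | exposed) = 1487/3399 = 0.43748
p₀ = P(outcome | unexposed) = 63/793 = 0.079445
Under exogeneity and monotonicity, PS = (p₁ − p₀) / (1 − p₀).
PS = (0.43748 − 0.079445) / (1 − 0.079445) = 0.35804 / 0.92055 ≈ 0.3889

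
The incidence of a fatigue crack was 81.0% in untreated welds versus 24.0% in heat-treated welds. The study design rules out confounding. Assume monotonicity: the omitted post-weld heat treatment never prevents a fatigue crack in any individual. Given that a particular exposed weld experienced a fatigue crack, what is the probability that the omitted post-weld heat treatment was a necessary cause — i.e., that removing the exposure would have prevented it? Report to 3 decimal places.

PN ≈ 0.704

p₁ = 0.81, p₀ = 0.24.
Under exogeneity and monotonicity, PN = (p₁ − p₀) / p₁.
PN = (0.81 − 0.24) / 0.81 = 0.57 / 0.81 ≈ 0.7037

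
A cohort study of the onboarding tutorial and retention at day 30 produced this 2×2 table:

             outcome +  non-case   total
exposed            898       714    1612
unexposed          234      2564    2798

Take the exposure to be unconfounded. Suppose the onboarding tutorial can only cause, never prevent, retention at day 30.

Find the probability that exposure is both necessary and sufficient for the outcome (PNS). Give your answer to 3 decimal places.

PNS ≈ 0.473

p₁ = P(outcome | exposed) = 898/1612 = 0.55707
p₀ = P(outcome | unexposed) = 234/2798 = 0.083631
Under exogeneity and monotonicity, PNS = p₁ − p₀.
PNS = 0.55707 − 0.083631 = 0.47344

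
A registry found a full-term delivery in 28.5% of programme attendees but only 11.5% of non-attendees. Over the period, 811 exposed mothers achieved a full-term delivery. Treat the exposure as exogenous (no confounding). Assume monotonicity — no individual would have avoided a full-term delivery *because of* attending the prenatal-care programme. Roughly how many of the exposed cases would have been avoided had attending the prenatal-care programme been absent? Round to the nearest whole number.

p₁ = 0.285, p₀ = 0.115.
PN = (p₁ − p₀)/p₁ = (0.285 − 0.115) / 0.285 ≈ 0.59649.
Attributable cases ≈ PN × (exposed cases) = 0.59649 × 811 ≈ 483.75.

about 484 cases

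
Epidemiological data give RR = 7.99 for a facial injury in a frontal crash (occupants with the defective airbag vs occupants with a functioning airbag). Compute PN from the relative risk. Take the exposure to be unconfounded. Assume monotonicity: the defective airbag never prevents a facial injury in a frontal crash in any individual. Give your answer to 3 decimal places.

PN ≈ 0.875

Under exogeneity and monotonicity, PN = (RR − 1) / RR = 1 − 1/RR.
PN = (7.99 − 1) / 7.99 = 6.99 / 7.99 ≈ 0.8748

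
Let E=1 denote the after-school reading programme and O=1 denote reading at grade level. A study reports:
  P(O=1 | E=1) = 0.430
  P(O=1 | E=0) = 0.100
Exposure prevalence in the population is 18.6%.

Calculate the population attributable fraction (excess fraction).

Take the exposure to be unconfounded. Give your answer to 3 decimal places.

PAF ≈ 0.380

Let p₁ = 0.43, p₀ = 0.1.
Overall risk P(Y=1) = π·p₁ + (1−π)·p₀ = 0.186×0.43 + 0.814×0.1 = 0.16138.
Under exogeneity, PAF = [P(Y=1) − p₀] / P(Y=1).
PAF = (0.16138 − 0.1) / 0.16138 ≈ 0.3803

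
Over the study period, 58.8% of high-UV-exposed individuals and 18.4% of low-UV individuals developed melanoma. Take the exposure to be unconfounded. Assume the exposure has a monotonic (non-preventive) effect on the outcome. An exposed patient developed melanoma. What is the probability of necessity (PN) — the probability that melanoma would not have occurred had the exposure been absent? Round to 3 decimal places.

p₁ = 0.588, p₀ = 0.184.
Under exogeneity and monotonicity, PN = (p₁ − p₀) / p₁.
PN = (0.588 − 0.184) / 0.588 = 0.404 / 0.588 ≈ 0.6871

PN ≈ 0.687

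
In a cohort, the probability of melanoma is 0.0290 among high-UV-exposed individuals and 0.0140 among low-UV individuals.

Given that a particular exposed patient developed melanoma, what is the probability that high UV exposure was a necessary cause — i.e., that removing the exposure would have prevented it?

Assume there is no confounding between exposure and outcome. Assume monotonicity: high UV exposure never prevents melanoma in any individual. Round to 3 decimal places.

Let p₁ = 0.029, p₀ = 0.014.
Under exogeneity and monotonicity, PN = (p₁ − p₀) / p₁.
PN = (0.029 − 0.014) / 0.029 = 0.015 / 0.029 ≈ 0.5172

PN ≈ 0.517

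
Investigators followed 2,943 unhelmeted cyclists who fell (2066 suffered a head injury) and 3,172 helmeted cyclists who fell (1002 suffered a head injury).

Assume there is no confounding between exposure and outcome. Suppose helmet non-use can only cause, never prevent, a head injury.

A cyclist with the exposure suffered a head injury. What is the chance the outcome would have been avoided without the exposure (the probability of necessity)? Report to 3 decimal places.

p₁ = P(outcome | exposed) = 2066/2943 = 0.702
p₀ = P(outcome | unexposed) = 1002/3172 = 0.31589
Under exogeneity and monotonicity, PN = (p₁ − p₀) / p₁.
PN = (0.702 − 0.31589) / 0.702 = 0.38612 / 0.702 ≈ 0.5500

PN ≈ 0.550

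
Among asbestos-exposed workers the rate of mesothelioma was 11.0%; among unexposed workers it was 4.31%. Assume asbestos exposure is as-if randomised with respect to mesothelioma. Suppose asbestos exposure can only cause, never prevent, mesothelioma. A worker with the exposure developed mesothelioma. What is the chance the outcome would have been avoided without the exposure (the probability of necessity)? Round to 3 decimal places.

p₁ = 0.11, p₀ = 0.0431.
Under exogeneity and monotonicity, PN = (p₁ − p₀) / p₁.
PN = (0.11 − 0.0431) / 0.11 = 0.0669 / 0.11 ≈ 0.6082

PN ≈ 0.608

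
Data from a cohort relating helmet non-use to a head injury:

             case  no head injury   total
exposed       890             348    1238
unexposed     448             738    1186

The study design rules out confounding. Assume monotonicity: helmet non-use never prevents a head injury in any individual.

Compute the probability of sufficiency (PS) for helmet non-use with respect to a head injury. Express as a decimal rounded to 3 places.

p₁ = P(outcome | exposed) = 890/1238 = 0.7189
p₀ = P(outcome | unexposed) = 448/1186 = 0.37774
Under exogeneity and monotonicity, PS = (p₁ − p₀)/(1 − p₀).
PS = (0.7189 − 0.37774) / 0.62226 ≈ 0.5483

PS ≈ 0.548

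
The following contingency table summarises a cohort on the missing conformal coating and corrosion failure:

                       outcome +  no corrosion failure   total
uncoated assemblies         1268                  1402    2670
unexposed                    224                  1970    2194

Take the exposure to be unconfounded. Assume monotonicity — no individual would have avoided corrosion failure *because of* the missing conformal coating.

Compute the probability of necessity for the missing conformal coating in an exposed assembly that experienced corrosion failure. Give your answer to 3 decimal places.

PN ≈ 0.785

p₁ = P(outcome | exposed) = 1268/2670 = 0.47491
p₀ = P(outcome | unexposed) = 224/2194 = 0.1021
Under exogeneity and monotonicity, PN = (p₁ − p₀)/p₁.
PN = (0.47491 − 0.1021) / 0.47491 ≈ 0.7850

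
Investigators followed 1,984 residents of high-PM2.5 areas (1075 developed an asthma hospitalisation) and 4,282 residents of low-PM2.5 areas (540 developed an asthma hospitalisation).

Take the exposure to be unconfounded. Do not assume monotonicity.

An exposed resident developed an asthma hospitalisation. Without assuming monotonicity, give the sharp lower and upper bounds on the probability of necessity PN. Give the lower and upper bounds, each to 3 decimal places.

p₁ = P(outcome | exposed) = 1075/1984 = 0.54183
p₀ = P(outcome | unexposed) = 540/4282 = 0.12611
Under exogeneity alone the bounds on PN are max{0,(p₁−p₀)/p₁} ≤ PN ≤ min{1,(1−p₀)/p₁}.
  lower = (p₁ − p₀)/p₁ = 0.41573 / 0.54183 ≈ 0.7673
  upper = min{1, (1 − p₀)/p₁} = 0.87389 / 0.54183 ≈ 1.6128 → capped at 1

0.767 ≤ PN ≤ 1.000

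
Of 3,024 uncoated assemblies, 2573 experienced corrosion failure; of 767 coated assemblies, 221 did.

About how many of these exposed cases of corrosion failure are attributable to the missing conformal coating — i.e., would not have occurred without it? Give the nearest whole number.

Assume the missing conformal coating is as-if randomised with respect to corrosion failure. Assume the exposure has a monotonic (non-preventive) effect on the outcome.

about 1702 cases

p₁ = P(outcome | exposed) = 2573/3024 = 0.85086
p₀ = P(outcome | unexposed) = 221/767 = 0.28814
PN = (p₁ − p₀)/p₁ = (0.85086 − 0.28814) / 0.85086 ≈ 0.66136.
Attributable cases ≈ PN × (exposed cases) = 0.66136 × 2573 ≈ 1701.68.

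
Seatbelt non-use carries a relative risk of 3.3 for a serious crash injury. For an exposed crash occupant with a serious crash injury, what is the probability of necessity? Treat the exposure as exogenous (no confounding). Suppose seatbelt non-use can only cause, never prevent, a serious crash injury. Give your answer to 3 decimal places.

Under exogeneity and monotonicity, PN = (RR − 1) / RR = 1 − 1/RR.
PN = (3.3 − 1) / 3.3 = 2.3 / 3.3 ≈ 0.6970

PN ≈ 0.697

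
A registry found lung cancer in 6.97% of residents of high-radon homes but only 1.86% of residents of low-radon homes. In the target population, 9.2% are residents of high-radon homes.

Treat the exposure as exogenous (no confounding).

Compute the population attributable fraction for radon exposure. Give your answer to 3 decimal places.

p₁ = 0.0697, p₀ = 0.0186.
Overall risk P(Y=1) = π·p₁ + (1−π)·p₀ = 0.092×0.0697 + 0.908×0.0186 = 0.023301.
Under exogeneity, PAF = [P(Y=1) − p₀] / P(Y=1).
PAF = (0.023301 − 0.0186) / 0.023301 ≈ 0.2018

PAF ≈ 0.202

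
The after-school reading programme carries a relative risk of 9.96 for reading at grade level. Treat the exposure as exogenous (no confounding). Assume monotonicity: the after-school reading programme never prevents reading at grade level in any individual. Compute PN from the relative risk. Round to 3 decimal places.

PN ≈ 0.900

Under exogeneity and monotonicity, PN = (RR − 1) / RR = 1 − 1/RR.
PN = (9.96 − 1) / 9.96 = 8.96 / 9.96 ≈ 0.8996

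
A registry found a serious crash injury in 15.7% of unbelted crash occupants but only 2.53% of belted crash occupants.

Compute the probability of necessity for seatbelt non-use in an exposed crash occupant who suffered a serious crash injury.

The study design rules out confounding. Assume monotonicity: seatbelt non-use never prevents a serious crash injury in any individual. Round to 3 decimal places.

p₁ = 0.157, p₀ = 0.0253.
Under exogeneity and monotonicity, PN = (p₁ − p₀) / p₁.
PN = (0.157 − 0.0253) / 0.157 = 0.1317 / 0.157 ≈ 0.8389

PN ≈ 0.839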